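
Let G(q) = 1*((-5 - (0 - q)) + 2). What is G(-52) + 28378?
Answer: 28323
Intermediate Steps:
G(q) = -3 + q (G(q) = 1*((-5 - (-1)*q) + 2) = 1*((-5 + q) + 2) = 1*(-3 + q) = -3 + q)
G(-52) + 28378 = (-3 - 52) + 28378 = -55 + 28378 = 28323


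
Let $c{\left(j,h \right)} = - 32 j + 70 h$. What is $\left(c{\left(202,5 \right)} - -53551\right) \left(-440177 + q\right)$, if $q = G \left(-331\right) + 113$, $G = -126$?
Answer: $-18896908446$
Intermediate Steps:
$q = 41819$ ($q = \left(-126\right) \left(-331\right) + 113 = 41706 + 113 = 41819$)
$\left(c{\left(202,5 \right)} - -53551\right) \left(-440177 + q\right) = \left(\left(\left(-32\right) 202 + 70 \cdot 5\right) - -53551\right) \left(-440177 + 41819\right) = \left(\left(-6464 + 350\right) + \left(-58328 + 111879\right)\right) \left(-398358\right) = \left(-6114 + 53551\right) \left(-398358\right) = 47437 \left(-398358\right) = -18896908446$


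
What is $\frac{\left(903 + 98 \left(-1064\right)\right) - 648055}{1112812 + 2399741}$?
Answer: $- \frac{751424}{3512553} \approx -0.21393$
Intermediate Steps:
$\frac{\left(903 + 98 \left(-1064\right)\right) - 648055}{1112812 + 2399741} = \frac{\left(903 - 104272\right) - 648055}{3512553} = \left(-103369 - 648055\right) \frac{1}{3512553} = \left(-751424\right) \frac{1}{3512553} = - \frac{751424}{3512553}$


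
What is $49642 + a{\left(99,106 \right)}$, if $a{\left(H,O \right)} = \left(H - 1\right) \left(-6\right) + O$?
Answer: $49160$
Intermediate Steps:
$a{\left(H,O \right)} = 6 + O - 6 H$ ($a{\left(H,O \right)} = \left(H - 1\right) \left(-6\right) + O = \left(-1 + H\right) \left(-6\right) + O = \left(6 - 6 H\right) + O = 6 + O - 6 H$)
$49642 + a{\left(99,106 \right)} = 49642 + \left(6 + 106 - 594\right) = 49642 - 482 = 49160$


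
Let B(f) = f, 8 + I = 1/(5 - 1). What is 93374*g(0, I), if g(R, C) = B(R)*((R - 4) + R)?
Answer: 0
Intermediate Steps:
I = -31/4 (I = -8 + 1/(5 - 1) = -8 + 1/4 = -31/4 ≈ -7.7500)
g(R, C) = R*(-4 + 2*R) (g(R, C) = R*((R - 4) + R) = R*((-4 + R) + R) = R*(-4 + 2*R))
93374*g(0, I) = 93374*(2*0*(-2 + 0)) = 93374*(2*0*(-2)) = 93374*0 = 0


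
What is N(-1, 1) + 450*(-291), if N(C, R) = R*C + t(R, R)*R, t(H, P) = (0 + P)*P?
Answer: -130950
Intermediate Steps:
t(H, P) = P² (t(H, P) = P*P = P²)
N(C, R) = R³ + C*R (N(C, R) = R*C + R²*R = C*R + R³ = R³ + C*R)
N(-1, 1) + 450*(-291) = 1*(-1 + 1²) + 450*(-291) = 1*(-1 + 1) - 130950 = 1*0 - 130950 = 0 - 130950 = -130950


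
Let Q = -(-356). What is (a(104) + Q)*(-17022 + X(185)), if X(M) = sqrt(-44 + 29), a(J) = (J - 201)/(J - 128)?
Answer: -24514517/4 + 8641*I*sqrt(15)/24 ≈ -6.1286e+6 + 1394.4*I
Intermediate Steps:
a(J) = (-201 + J)/(-128 + J)
Q = 356 (Q = -89*(-4) = 356)
X(M) = I*sqrt(15) (X(M) = sqrt(-15) = I*sqrt(15))
(a(104) + Q)*(-17022 + X(185)) = ((-201 + 104)/(-128 + 104) + 356)*(-17022 + I*sqrt(15)) = (-97/(-24) + 356)*(-17022 + I*sqrt(15)) = (-1/24*(-97) + 356)*(-17022 + I*sqrt(15)) = (97/24 + 356)*(-17022 + I*sqrt(15)) = 8641*(-17022 + I*sqrt(15))/24 = -24514517/4 + 8641*I*sqrt(15)/24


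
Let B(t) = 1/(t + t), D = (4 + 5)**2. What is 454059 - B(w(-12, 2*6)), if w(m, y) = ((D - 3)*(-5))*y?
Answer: 4249992241/9360 ≈ 4.5406e+5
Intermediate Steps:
D = 81 (D = 9**2 = 81)
w(m, y) = -390*y (w(m, y) = ((81 - 3)*(-5))*y = (78*(-5))*y = -390*y)
B(t) = 1/(2*t)
454059 - B(w(-12, 2*6)) = 454059 - 1/(2*((-780*6))) = 454059 - 1/(2*((-390*12))) = 454059 - 1/(2*(-4680)) = 454059 - (-1)/(2*4680) = 454059 - 1*(-1/9360) = 454059 + 1/9360 = 4249992241/9360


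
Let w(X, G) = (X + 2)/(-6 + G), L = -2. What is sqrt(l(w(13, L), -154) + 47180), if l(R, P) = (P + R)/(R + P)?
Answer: sqrt(47181) ≈ 217.21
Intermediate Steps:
w(X, G) = (2 + X)/(-6 + G)
l(R, P) = 1 (l(R, P) = (P + R)/(P + R) = 1)
sqrt(l(w(13, L), -154) + 47180) = sqrt(1 + 47180) = sqrt(47181)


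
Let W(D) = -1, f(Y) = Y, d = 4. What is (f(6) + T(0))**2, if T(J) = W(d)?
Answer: 25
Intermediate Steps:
T(J) = -1
(f(6) + T(0))**2 = (6 - 1)**2 = 5**2 = 25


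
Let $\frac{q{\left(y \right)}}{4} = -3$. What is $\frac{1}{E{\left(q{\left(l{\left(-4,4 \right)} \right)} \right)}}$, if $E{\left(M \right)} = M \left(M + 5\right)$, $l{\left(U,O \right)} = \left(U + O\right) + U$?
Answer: $\frac{1}{84} \approx 0.011905$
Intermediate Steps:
$l{\left(U,O \right)} = O + 2 U$ ($l{\left(U,O \right)} = \left(O + U\right) + U = O + 2 U$)
$q{\left(y \right)} = -12$ ($q{\left(y \right)} = 4 \left(-3\right) = -12$)
$E{\left(M \right)} = M \left(5 + M\right)$
$\frac{1}{E{\left(q{\left(l{\left(-4,4 \right)} \right)} \right)}} = \frac{1}{\left(-12\right) \left(5 - 12\right)} = \frac{1}{\left(-12\right) \left(-7\right)} = \frac{1}{84}$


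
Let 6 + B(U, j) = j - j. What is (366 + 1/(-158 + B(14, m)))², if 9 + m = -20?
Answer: 3602760529/26896 ≈ 1.3395e+5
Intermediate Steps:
m = -29 (m = -9 - 20 = -29)
B(U, j) = -6 (B(U, j) = -6 + (j - j) = -6 + 0 = -6)
(366 + 1/(-158 + B(14, m)))² = (366 + 1/(-158 - 6))² = (366 + 1/(-164))² = (366 - 1/164)² = (60023/164)² = 3602760529/26896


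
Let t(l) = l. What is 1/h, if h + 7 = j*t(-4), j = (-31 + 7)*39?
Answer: 1/3737 ≈ 0.00026759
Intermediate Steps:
j = -936 (j = -24*39 = -936)
h = 3737 (h = -7 - 936*(-4) = -7 + 3744 = 3737)
1/h = 1/3737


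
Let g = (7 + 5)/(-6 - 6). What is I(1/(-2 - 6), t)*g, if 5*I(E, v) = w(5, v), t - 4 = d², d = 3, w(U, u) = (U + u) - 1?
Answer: -17/5 ≈ -3.4000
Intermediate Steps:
w(U, u) = -1 + U + u
t = 13 (t = 4 + 3² = 4 + 9 = 13)
I(E, v) = ⅘ + v/5 (I(E, v) = (-1 + 5 + v)/5 = (4 + v)/5 = ⅘ + v/5)
g = -1 (g = 12/(-12) = 12*(-1/12) = -1)
I(1/(-2 - 6), t)*g = (⅘ + (⅕)*13)*(-1) = (⅘ + 13/5)*(-1) = (17/5)*(-1) = -17/5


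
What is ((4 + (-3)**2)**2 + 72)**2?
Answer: 58081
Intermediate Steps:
((4 + (-3)**2)**2 + 72)**2 = ((4 + 9)**2 + 72)**2 = (13**2 + 72)**2 = (169 + 72)**2 = 241**2 = 58081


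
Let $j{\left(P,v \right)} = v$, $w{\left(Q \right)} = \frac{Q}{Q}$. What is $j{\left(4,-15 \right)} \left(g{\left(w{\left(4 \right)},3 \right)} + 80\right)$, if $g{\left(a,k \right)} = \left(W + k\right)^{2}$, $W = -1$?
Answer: $-1260$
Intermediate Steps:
$w{\left(Q \right)} = 1$
$g{\left(a,k \right)} = \left(-1 + k\right)^{2}$
$j{\left(4,-15 \right)} \left(g{\left(w{\left(4 \right)},3 \right)} + 80\right) = - 15 \left(\left(-1 + 3\right)^{2} + 80\right) = - 15 \left(2^{2} + 80\right) = - 15 \left(4 + 80\right) = \left(-15\right) 84 = -1260$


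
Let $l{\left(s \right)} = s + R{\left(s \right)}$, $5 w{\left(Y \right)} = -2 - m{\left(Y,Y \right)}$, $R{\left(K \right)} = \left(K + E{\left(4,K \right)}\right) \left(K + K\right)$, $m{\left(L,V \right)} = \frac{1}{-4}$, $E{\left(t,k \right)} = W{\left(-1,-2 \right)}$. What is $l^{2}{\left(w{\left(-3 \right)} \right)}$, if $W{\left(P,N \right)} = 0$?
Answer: $\frac{441}{40000} \approx 0.011025$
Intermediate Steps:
$E{\left(t,k \right)} = 0$
$m{\left(L,V \right)} = - \frac{1}{4}$
$R{\left(K \right)} = 2 K^{2}$ ($R{\left(K \right)} = \left(K + 0\right) \left(K + K\right) = K 2 K = 2 K^{2}$)
$w{\left(Y \right)} = - \frac{7}{20}$ ($w{\left(Y \right)} = \frac{-2 - - \frac{1}{4}}{5} = \frac{-2 + \frac{1}{4}}{5} = \frac{1}{5} \left(- \frac{7}{4}\right) = - \frac{7}{20}$)
$l{\left(s \right)} = s + 2 s^{2}$
$l^{2}{\left(w{\left(-3 \right)} \right)} = \left(- \frac{7 \left(1 + 2 \left(- \frac{7}{20}\right)\right)}{20}\right)^{2} = \left(- \frac{7 \left(1 - \frac{7}{10}\right)}{20}\right)^{2} = \left(\left(- \frac{7}{20}\right) \frac{3}{10}\right)^{2} = \left(- \frac{21}{200}\right)^{2} = \frac{441}{40000}$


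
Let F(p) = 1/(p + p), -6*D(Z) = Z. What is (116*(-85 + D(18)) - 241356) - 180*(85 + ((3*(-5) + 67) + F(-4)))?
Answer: -552403/2 ≈ -2.7620e+5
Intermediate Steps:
D(Z) = -Z/6
F(p) = 1/(2*p)
(116*(-85 + D(18)) - 241356) - 180*(85 + ((3*(-5) + 67) + F(-4))) = (116*(-85 - ⅙*18) - 241356) - 180*(85 + ((3*(-5) + 67) + (½)/(-4))) = (116*(-85 - 3) - 241356) - 180*(85 + ((-15 + 67) + (½)*(-¼))) = (116*(-88) - 241356) - 180*(85 + (52 - ⅛)) = (-10208 - 241356) - 180*(85 + 415/8) = -251564 - 180*1095/8 = -251564 - 49275/2 = -552403/2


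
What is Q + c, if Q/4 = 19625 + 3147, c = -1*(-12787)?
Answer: 103875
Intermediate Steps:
c = 12787
Q = 91088 (Q = 4*(19625 + 3147) = 4*22772 = 91088)
Q + c = 91088 + 12787 = 103875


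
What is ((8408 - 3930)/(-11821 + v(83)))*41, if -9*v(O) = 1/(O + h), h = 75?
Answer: -261076356/16809463 ≈ -15.532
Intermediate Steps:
v(O) = -1/(9*(75 + O)) (v(O) = -1/(9*(O + 75)) = -1/(9*(75 + O)))
((8408 - 3930)/(-11821 + v(83)))*41 = ((8408 - 3930)/(-11821 - 1/(675 + 9*83)))*41 = (4478/(-11821 - 1/(675 + 747)))*41 = (4478/(-11821 - 1/1422))*41 = (4478/(-16809463/1422))*41 = (4478*(-1422/16809463))*41 = -6367716/16809463*41 = -261076356/16809463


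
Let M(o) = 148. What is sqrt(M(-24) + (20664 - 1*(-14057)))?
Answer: sqrt(34869) ≈ 186.73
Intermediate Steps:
sqrt(M(-24) + (20664 - 1*(-14057))) = sqrt(148 + (20664 - 1*(-14057))) = sqrt(148 + (20664 + 14057)) = sqrt(148 + 34721) = sqrt(34869)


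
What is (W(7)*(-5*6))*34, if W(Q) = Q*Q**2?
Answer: -349860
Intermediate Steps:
W(Q) = Q**3
(W(7)*(-5*6))*34 = (7**3*(-5*6))*34 = (343*(-30))*34 = -10290*34 = -349860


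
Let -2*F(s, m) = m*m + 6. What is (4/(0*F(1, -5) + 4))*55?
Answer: 55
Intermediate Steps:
F(s, m) = -3 - m²/2 (F(s, m) = -(m*m + 6)/2 = -(m² + 6)/2 = -(6 + m²)/2 = -3 - m²/2)
(4/(0*F(1, -5) + 4))*55 = (4/(0*(-3 - ½*(-5)²) + 4))*55 = (4/(0*(-3 - ½*25) + 4))*55 = (4/(0*(-3 - 25/2) + 4))*55 = (4/(0*(-31/2) + 4))*55 = (4/(0 + 4))*55 = (4/4)*55 = (4*(¼))*55 = 1*55 = 55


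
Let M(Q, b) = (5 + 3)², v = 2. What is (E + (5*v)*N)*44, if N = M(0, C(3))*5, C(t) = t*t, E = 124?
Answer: 146256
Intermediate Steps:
C(t) = t²
M(Q, b) = 64 (M(Q, b) = 8² = 64)
N = 320 (N = 64*5 = 320)
(E + (5*v)*N)*44 = (124 + (5*2)*320)*44 = (124 + 10*320)*44 = (124 + 3200)*44 = 3324*44 = 146256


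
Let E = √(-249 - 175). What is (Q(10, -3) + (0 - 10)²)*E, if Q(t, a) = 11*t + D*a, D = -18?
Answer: 528*I*√106 ≈ 5436.1*I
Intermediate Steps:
Q(t, a) = -18*a + 11*t (Q(t, a) = 11*t - 18*a = -18*a + 11*t)
E = 2*I*√106 (E = √(-424) = 2*I*√106 ≈ 20.591*I)
(Q(10, -3) + (0 - 10)²)*E = ((-18*(-3) + 11*10) + (0 - 10)²)*(2*I*√106) = ((54 + 110) + (-10)²)*(2*I*√106) = (164 + 100)*(2*I*√106) = 264*(2*I*√106) = 528*I*√106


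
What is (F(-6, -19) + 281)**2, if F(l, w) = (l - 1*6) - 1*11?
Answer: 66564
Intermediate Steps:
F(l, w) = -17 + l (F(l, w) = (l - 6) - 11 = (-6 + l) - 11 = -17 + l)
(F(-6, -19) + 281)**2 = ((-17 - 6) + 281)**2 = (-23 + 281)**2 = 258**2 = 66564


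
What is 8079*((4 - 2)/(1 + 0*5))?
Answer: 16158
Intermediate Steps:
8079*((4 - 2)/(1 + 0*5)) = 8079*(2/(1 + 0)) = 8079*(2/1) = 8079*(2*1) = 8079*2 = 16158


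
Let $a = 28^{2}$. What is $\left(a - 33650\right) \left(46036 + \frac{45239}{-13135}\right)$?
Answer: $- \frac{19872020051786}{13135} \approx -1.5129 \cdot 10^{9}$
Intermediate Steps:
$a = 784$
$\left(a - 33650\right) \left(46036 + \frac{45239}{-13135}\right) = \left(784 - 33650\right) \left(46036 + \frac{45239}{-13135}\right) = - 32866 \left(46036 + 45239 \left(- \frac{1}{13135}\right)\right) = - 32866 \left(46036 - \frac{45239}{13135}\right) = \left(-32866\right) \frac{604637621}{13135} = - \frac{19872020051786}{13135}$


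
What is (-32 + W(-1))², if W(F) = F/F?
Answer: 961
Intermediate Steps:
W(F) = 1
(-32 + W(-1))² = (-32 + 1)² = (-31)² = 961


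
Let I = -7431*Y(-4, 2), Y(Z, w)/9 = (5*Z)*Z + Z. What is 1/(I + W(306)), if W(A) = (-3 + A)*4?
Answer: -1/5081592 ≈ -1.9679e-7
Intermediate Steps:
Y(Z, w) = 9*Z + 45*Z**2 (Y(Z, w) = 9*((5*Z)*Z + Z) = 9*(5*Z**2 + Z) = 9*(Z + 5*Z**2) = 9*Z + 45*Z**2)
W(A) = -12 + 4*A
I = -5082804 (I = -66879*(-4)*(1 + 5*(-4)) = -66879*(-4)*(1 - 20) = -66879*(-4)*(-19) = -7431*684 = -5082804)
1/(I + W(306)) = 1/(-5082804 + (-12 + 4*306)) = 1/(-5082804 + (-12 + 1224)) = 1/(-5082804 + 1212) = 1/(-5081592) = -1/5081592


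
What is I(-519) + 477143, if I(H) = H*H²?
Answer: -139321216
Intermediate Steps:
I(H) = H³
I(-519) + 477143 = (-519)³ + 477143 = -139798359 + 477143 = -139321216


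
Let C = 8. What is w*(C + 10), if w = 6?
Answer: 108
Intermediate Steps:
w*(C + 10) = 6*(8 + 10) = 6*18 = 108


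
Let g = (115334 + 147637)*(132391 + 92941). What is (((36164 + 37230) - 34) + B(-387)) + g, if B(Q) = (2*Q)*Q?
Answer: 59256154270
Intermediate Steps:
g = 59255781372 (g = 262971*225332 = 59255781372)
B(Q) = 2*Q²
(((36164 + 37230) - 34) + B(-387)) + g = (((36164 + 37230) - 34) + 2*(-387)²) + 59255781372 = ((73394 - 34) + 2*149769) + 59255781372 = (73360 + 299538) + 59255781372 = 372898 + 59255781372 = 59256154270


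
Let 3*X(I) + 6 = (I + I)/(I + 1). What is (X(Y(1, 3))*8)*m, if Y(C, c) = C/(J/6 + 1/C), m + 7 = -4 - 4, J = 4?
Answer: 210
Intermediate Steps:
m = -15 (m = -7 + (-4 - 4) = -7 - 8 = -15)
Y(C, c) = C/(2/3 + 1/C) (Y(C, c) = C/(4/6 + 1/C) = C/(4*(1/6) + 1/C) = C/(2/3 + 1/C))
X(I) = -2 + 2*I/(3*(1 + I)) (X(I) = -2 + ((I + I)/(I + 1))/3 = -2 + ((2*I)/(1 + I))/3 = -2 + (2*I/(1 + I))/3 = -2 + 2*I/(3*(1 + I)))
(X(Y(1, 3))*8)*m = ((2*(-3 - 6*1**2/(3 + 2*1))/(3*(1 + 3*1**2/(3 + 2*1))))*8)*(-15) = ((2*(-3 - 6/(3 + 2))/(3*(1 + 3*1/(3 + 2))))*8)*(-15) = ((2*(-3 - 6/5)/(3*(1 + 3*1/5)))*8)*(-15) = ((2*(-3 - 6/5)/(3*(1 + 3*1*(1/5))))*8)*(-15) = ((2*(-3 - 2*3/5)/(3*(1 + 3/5)))*8)*(-15) = ((2*(-3 - 6/5)/(3*(8/5)))*8)*(-15) = (((2/3)*(5/8)*(-21/5))*8)*(-15) = -7/4*8*(-15) = -14*(-15) = 210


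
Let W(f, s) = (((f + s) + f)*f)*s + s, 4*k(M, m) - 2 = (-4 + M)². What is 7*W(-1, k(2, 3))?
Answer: 63/4 ≈ 15.750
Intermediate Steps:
k(M, m) = ½ + (-4 + M)²/4
W(f, s) = s + f*s*(s + 2*f) (W(f, s) = ((s + 2*f)*f)*s + s = (f*(s + 2*f))*s + s = f*s*(s + 2*f) + s = s + f*s*(s + 2*f))
7*W(-1, k(2, 3)) = 7*((½ + (-4 + 2)²/4)*(1 + 2*(-1)² - (½ + (-4 + 2)²/4))) = 7*((½ + (¼)*(-2)²)*(1 + 2*1 - (½ + (¼)*(-2)²))) = 7*((½ + (¼)*4)*(1 + 2 - (½ + (¼)*4))) = 7*((½ + 1)*(1 + 2 - (½ + 1))) = 7*(3*(1 + 2 - 1*3/2)/2) = 7*(3*(1 + 2 - 3/2)/2) = 7*((3/2)*(3/2)) = 7*(9/4) = 63/4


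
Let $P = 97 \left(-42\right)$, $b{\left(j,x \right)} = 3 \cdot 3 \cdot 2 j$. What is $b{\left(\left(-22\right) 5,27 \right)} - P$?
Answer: $2094$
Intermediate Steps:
$b{\left(j,x \right)} = 18 j$ ($b{\left(j,x \right)} = 3 \cdot 6 j = 18 j$)
$P = -4074$
$b{\left(\left(-22\right) 5,27 \right)} - P = 18 \left(\left(-22\right) 5\right) - -4074 = 18 \left(-110\right) + 4074 = -1980 + 4074 = 2094$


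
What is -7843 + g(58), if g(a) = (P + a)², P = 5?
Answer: -3874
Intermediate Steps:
g(a) = (5 + a)²
-7843 + g(58) = -7843 + (5 + 58)² = -7843 + 63² = -7843 + 3969 = -3874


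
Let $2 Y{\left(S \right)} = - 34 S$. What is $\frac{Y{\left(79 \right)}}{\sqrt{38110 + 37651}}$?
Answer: $- \frac{17 \sqrt{75761}}{959} \approx -4.8792$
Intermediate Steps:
$Y{\left(S \right)} = - 17 S$ ($Y{\left(S \right)} = \frac{\left(-34\right) S}{2} = - 17 S$)
$\frac{Y{\left(79 \right)}}{\sqrt{38110 + 37651}} = \frac{\left(-17\right) 79}{\sqrt{38110 + 37651}} = - \frac{1343}{\sqrt{75761}} = - 1343 \frac{\sqrt{75761}}{75761} = - \frac{17 \sqrt{75761}}{959}$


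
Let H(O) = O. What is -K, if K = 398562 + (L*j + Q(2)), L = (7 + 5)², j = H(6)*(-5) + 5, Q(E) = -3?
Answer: -394959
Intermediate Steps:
j = -25 (j = 6*(-5) + 5 = -30 + 5 = -25)
L = 144 (L = 12² = 144)
K = 394959 (K = 398562 + (144*(-25) - 3) = 398562 + (-3600 - 3) = 398562 - 3603 = 394959)
-K = -1*394959 = -394959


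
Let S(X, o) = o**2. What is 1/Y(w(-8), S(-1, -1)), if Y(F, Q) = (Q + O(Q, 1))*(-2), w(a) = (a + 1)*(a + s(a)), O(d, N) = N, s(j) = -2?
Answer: -1/4 ≈ -0.25000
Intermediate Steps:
w(a) = (1 + a)*(-2 + a) (w(a) = (a + 1)*(a - 2) = (1 + a)*(-2 + a))
Y(F, Q) = -2 - 2*Q (Y(F, Q) = (Q + 1)*(-2) = (1 + Q)*(-2) = -2 - 2*Q)
1/Y(w(-8), S(-1, -1)) = 1/(-2 - 2*(-1)**2) = 1/(-2 - 2*1) = 1/(-2 - 2) = 1/(-4) = -1/4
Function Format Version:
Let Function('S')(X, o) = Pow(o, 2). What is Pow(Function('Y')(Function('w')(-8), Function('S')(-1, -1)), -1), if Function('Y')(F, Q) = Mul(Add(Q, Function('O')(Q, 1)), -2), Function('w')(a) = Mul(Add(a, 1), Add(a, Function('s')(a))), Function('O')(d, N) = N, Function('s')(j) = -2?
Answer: Rational(-1, 4) ≈ -0.25000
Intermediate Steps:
Function('w')(a) = Mul(Add(1, a), Add(-2, a)) (Function('w')(a) = Mul(Add(a, 1), Add(a, -2)) = Mul(Add(1, a), Add(-2, a)))
Function('Y')(F, Q) = Add(-2, Mul(-2, Q)) (Function('Y')(F, Q) = Mul(Add(Q, 1), -2) = Mul(Add(1, Q), -2) = Add(-2, Mul(-2, Q)))
Pow(Function('Y')(Function('w')(-8), Function('S')(-1, -1)), -1) = Pow(Add(-2, Mul(-2, Pow(-1, 2))), -1) = Pow(Add(-2, Mul(-2, 1)), -1) = Pow(Add(-2, -2), -1) = Pow(-4, -1) = Rational(-1, 4)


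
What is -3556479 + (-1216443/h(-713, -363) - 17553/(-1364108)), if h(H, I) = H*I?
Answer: -418547234855892815/117685689484 ≈ -3.5565e+6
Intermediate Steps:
-3556479 + (-1216443/h(-713, -363) - 17553/(-1364108)) = -3556479 + (-1216443/((-713*(-363))) - 17553/(-1364108)) = -3556479 + (-1216443/258819 - 17553*(-1/1364108)) = -3556479 + (-1216443*1/258819 + 17553/1364108) = -3556479 + (-405481/86273 + 17553/1364108) = -3556479 - 551605525979/117685689484 = -418547234855892815/117685689484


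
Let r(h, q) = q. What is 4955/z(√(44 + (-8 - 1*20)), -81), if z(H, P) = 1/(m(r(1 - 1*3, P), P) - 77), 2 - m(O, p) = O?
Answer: 29730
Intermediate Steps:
m(O, p) = 2 - O
z(H, P) = 1/(-75 - P) (z(H, P) = 1/((2 - P) - 77) = 1/(-75 - P))
4955/z(√(44 + (-8 - 1*20)), -81) = 4955/((-1/(75 - 81))) = 4955/((-1/(-6))) = 4955/((-1*(-⅙))) = 4955/(⅙) = 4955*6 = 29730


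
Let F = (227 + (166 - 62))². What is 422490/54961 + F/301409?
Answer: 133363870531/16565740049 ≈ 8.0506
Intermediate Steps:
F = 109561 (F = (227 + 104)² = 331² = 109561)
422490/54961 + F/301409 = 422490/54961 + 109561/301409 = 133363870531/16565740049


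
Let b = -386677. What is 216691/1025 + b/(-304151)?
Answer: 66303128266/311754775 ≈ 212.68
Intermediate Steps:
216691/1025 + b/(-304151) = 216691/1025 - 386677/(-304151) = 216691*(1/1025) - 386677*(-1/304151) = 216691/1025 + 386677/304151 = 66303128266/311754775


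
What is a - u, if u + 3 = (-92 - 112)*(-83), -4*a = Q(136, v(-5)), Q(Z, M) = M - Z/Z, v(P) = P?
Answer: -33855/2 ≈ -16928.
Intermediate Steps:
Q(Z, M) = -1 + M (Q(Z, M) = M - 1*1 = M - 1 = -1 + M)
a = 3/2 (a = -(-1 - 5)/4 = -¼*(-6) = 3/2 ≈ 1.5000)
u = 16929 (u = -3 + (-92 - 112)*(-83) = -3 - 204*(-83) = -3 + 16932 = 16929)
a - u = 3/2 - 1*16929 = 3/2 - 16929 = -33855/2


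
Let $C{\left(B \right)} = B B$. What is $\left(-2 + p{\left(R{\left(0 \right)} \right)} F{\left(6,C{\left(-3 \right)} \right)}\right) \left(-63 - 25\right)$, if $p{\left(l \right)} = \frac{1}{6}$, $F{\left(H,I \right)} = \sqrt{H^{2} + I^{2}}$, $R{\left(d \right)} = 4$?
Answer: $176 - 44 \sqrt{13} \approx 17.356$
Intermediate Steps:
$C{\left(B \right)} = B^{2}$
$p{\left(l \right)} = \frac{1}{6}$
$\left(-2 + p{\left(R{\left(0 \right)} \right)} F{\left(6,C{\left(-3 \right)} \right)}\right) \left(-63 - 25\right) = \left(-2 + \frac{\sqrt{6^{2} + \left(\left(-3\right)^{2}\right)^{2}}}{6}\right) \left(-63 - 25\right) = \left(-2 + \frac{\sqrt{36 + 9^{2}}}{6}\right) \left(-88\right) = \left(-2 + \frac{\sqrt{36 + 81}}{6}\right) \left(-88\right) = \left(-2 + \frac{\sqrt{117}}{6}\right) \left(-88\right) = \left(-2 + \frac{3 \sqrt{13}}{6}\right) \left(-88\right) = \left(-2 + \frac{\sqrt{13}}{2}\right) \left(-88\right) = 176 - 44 \sqrt{13}$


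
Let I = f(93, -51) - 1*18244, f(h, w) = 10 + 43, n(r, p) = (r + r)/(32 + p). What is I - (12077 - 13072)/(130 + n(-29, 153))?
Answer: -436254397/23992 ≈ -18183.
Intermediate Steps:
n(r, p) = 2*r/(32 + p) (n(r, p) = (2*r)/(32 + p) = 2*r/(32 + p))
f(h, w) = 53
I = -18191 (I = 53 - 1*18244 = 53 - 18244 = -18191)
I - (12077 - 13072)/(130 + n(-29, 153)) = -18191 - (12077 - 13072)/(130 + 2*(-29)/(32 + 153)) = -18191 - (-995)/(130 + 2*(-29)/185) = -18191 - (-995)/(130 + 2*(-29)*(1/185)) = -18191 - (-995)/(130 - 58/185) = -18191 - (-995)/23992/185 = -18191 - (-995)*185/23992 = -18191 - 1*(-184075/23992) = -18191 + 184075/23992 = -436254397/23992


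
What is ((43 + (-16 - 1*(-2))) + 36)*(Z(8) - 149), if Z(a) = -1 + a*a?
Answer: -5590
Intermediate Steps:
Z(a) = -1 + a²
((43 + (-16 - 1*(-2))) + 36)*(Z(8) - 149) = ((43 + (-16 - 1*(-2))) + 36)*((-1 + 8²) - 149) = ((43 + (-16 + 2)) + 36)*((-1 + 64) - 149) = ((43 - 14) + 36)*(63 - 149) = (29 + 36)*(-86) = 65*(-86) = -5590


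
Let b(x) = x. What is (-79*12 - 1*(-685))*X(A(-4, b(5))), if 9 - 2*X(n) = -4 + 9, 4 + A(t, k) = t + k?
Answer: -526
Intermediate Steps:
A(t, k) = -4 + k + t (A(t, k) = -4 + (t + k) = -4 + (k + t) = -4 + k + t)
X(n) = 2 (X(n) = 9/2 - (-4 + 9)/2 = 9/2 - ½*5 = 9/2 - 5/2 = 2)
(-79*12 - 1*(-685))*X(A(-4, b(5))) = (-79*12 - 1*(-685))*2 = (-948 + 685)*2 = -263*2 = -526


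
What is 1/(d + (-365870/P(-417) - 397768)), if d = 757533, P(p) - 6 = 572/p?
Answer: 193/54177866 ≈ 3.5623e-6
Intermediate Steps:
P(p) = 6 + 572/p
1/(d + (-365870/P(-417) - 397768)) = 1/(757533 + (-365870/(6 + 572/(-417)) - 397768)) = 1/(757533 + (-365870/(6 + 572*(-1/417)) - 397768)) = 1/(757533 + (-365870/(6 - 572/417) - 397768)) = 1/(757533 + (-365870/1930/417 - 397768)) = 1/(757533 + (-365870*417/1930 - 397768)) = 1/(757533 + (-15256779/193 - 397768)) = 1/(757533 - 92026003/193) = 1/(54177866/193) = 193/54177866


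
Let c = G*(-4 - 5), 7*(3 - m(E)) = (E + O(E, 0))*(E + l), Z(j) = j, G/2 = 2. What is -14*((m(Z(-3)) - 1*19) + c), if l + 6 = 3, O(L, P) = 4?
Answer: 716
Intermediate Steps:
G = 4 (G = 2*2 = 4)
l = -3 (l = -6 + 3 = -3)
m(E) = 3 - (-3 + E)*(4 + E)/7 (m(E) = 3 - (E + 4)*(E - 3)/7 = 3 - (4 + E)*(-3 + E)/7 = 3 - (-3 + E)*(4 + E)/7)
c = -36 (c = 4*(-4 - 5) = 4*(-9) = -36)
-14*((m(Z(-3)) - 1*19) + c) = -14*(((33/7 - ⅐*(-3) - ⅐*(-3)²) - 1*19) - 36) = -14*(((33/7 + 3/7 - ⅐*9) - 19) - 36) = -14*(((33/7 + 3/7 - 9/7) - 19) - 36) = -14*((27/7 - 19) - 36) = -14*(-106/7 - 36) = -14*(-358/7) = 716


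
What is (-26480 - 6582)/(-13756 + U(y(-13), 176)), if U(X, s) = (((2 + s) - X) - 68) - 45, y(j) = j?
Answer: 16531/6839 ≈ 2.4172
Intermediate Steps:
U(X, s) = -111 + s - X (U(X, s) = ((2 + s - X) - 68) - 45 = (-66 + s - X) - 45 = -111 + s - X)
(-26480 - 6582)/(-13756 + U(y(-13), 176)) = (-26480 - 6582)/(-13756 + (-111 + 176 - 1*(-13))) = -33062/(-13756 + (-111 + 176 + 13)) = -33062/(-13756 + 78) = -33062/(-13678) = -33062*(-1/13678) = 16531/6839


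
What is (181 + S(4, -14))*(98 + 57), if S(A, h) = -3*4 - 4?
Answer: 25575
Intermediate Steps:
S(A, h) = -16 (S(A, h) = -12 - 4 = -16)
(181 + S(4, -14))*(98 + 57) = (181 - 16)*(98 + 57) = 165*155 = 25575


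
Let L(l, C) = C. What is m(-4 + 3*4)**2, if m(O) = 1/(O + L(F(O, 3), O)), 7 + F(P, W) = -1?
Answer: 1/256 ≈ 0.0039063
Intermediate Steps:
F(P, W) = -8 (F(P, W) = -7 - 1 = -8)
m(O) = 1/(2*O) (m(O) = 1/(O + O) = 1/(2*O))
m(-4 + 3*4)**2 = (1/(2*(-4 + 3*4)))**2 = (1/(2*(-4 + 12)))**2 = ((1/2)/8)**2 = ((1/2)*(1/8))**2 = (1/16)**2 = 1/256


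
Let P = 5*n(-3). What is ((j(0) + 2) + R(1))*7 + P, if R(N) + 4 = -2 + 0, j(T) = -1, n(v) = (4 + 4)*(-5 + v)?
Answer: -355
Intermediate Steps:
n(v) = -40 + 8*v (n(v) = 8*(-5 + v) = -40 + 8*v)
R(N) = -6 (R(N) = -4 + (-2 + 0) = -4 - 2 = -6)
P = -320 (P = 5*(-40 + 8*(-3)) = 5*(-40 - 24) = 5*(-64) = -320)
((j(0) + 2) + R(1))*7 + P = ((-1 + 2) - 6)*7 - 320 = (1 - 6)*7 - 320 = -5*7 - 320 = -35 - 320 = -355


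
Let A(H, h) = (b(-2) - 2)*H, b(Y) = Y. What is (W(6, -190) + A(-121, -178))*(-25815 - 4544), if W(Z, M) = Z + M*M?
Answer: -1110835810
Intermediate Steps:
W(Z, M) = Z + M²
A(H, h) = -4*H (A(H, h) = (-2 - 2)*H = -4*H)
(W(6, -190) + A(-121, -178))*(-25815 - 4544) = ((6 + (-190)²) - 4*(-121))*(-25815 - 4544) = ((6 + 36100) + 484)*(-30359) = (36106 + 484)*(-30359) = 36590*(-30359) = -1110835810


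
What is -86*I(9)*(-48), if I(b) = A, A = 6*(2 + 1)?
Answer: 74304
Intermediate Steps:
A = 18 (A = 6*3 = 18)
I(b) = 18
-86*I(9)*(-48) = -86*18*(-48) = -1548*(-48) = 74304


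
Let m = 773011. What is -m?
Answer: -773011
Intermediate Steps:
-m = -1*773011 = -773011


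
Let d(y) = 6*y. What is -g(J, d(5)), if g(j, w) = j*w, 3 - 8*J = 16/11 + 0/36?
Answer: -255/44 ≈ -5.7955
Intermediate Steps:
J = 17/88 (J = 3/8 - (16/11 + 0/36)/8 = 3/8 - (16*(1/11) + 0*(1/36))/8 = 3/8 - (16/11 + 0)/8 = 3/8 - ⅛*16/11 = 3/8 - 2/11 = 17/88 ≈ 0.19318)
-g(J, d(5)) = -17*6*5/88 = -17*30/88 = -1*255/44 = -255/44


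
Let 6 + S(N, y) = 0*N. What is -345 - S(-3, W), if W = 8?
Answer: -339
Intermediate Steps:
S(N, y) = -6 (S(N, y) = -6 + 0*N = -6 + 0 = -6)
-345 - S(-3, W) = -345 - 1*(-6) = -345 + 6 = -339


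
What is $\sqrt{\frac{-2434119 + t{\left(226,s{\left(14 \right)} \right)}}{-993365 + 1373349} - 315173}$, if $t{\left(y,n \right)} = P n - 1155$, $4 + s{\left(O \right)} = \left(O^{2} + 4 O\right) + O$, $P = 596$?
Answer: $\frac{i \sqrt{9841698703914}}{5588} \approx 561.41 i$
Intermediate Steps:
$s{\left(O \right)} = -4 + O^{2} + 5 O$ ($s{\left(O \right)} = -4 + \left(\left(O^{2} + 4 O\right) + O\right) = -4 + \left(O^{2} + 5 O\right) = -4 + O^{2} + 5 O$)
$t{\left(y,n \right)} = -1155 + 596 n$ ($t{\left(y,n \right)} = 596 n - 1155 = -1155 + 596 n$)
$\sqrt{\frac{-2434119 + t{\left(226,s{\left(14 \right)} \right)}}{-993365 + 1373349} - 315173} = \sqrt{\frac{-2434119 - \left(1155 - 596 \left(-4 + 14^{2} + 5 \cdot 14\right)\right)}{-993365 + 1373349} - 315173} = \sqrt{\frac{-2434119 - \left(1155 - 596 \left(-4 + 196 + 70\right)\right)}{379984} - 315173} = \sqrt{\left(-2434119 + \left(-1155 + 596 \cdot 262\right)\right) \frac{1}{379984} - 315173} = \sqrt{\left(-2434119 + \left(-1155 + 156152\right)\right) \frac{1}{379984} - 315173} = \sqrt{\left(-2434119 + 154997\right) \frac{1}{379984} - 315173} = \sqrt{\left(-2279122\right) \frac{1}{379984} - 315173} = \sqrt{- \frac{67033}{11176} - 315173} = \sqrt{- \frac{3522440481}{11176}} = \frac{i \sqrt{9841698703914}}{5588}$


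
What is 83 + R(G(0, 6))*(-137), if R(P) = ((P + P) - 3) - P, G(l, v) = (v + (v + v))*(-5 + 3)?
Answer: 5426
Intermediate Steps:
G(l, v) = -6*v (G(l, v) = (v + 2*v)*(-2) = (3*v)*(-2) = -6*v)
R(P) = -3 + P (R(P) = (2*P - 3) - P = (-3 + 2*P) - P = -3 + P)
83 + R(G(0, 6))*(-137) = 83 + (-3 - 6*6)*(-137) = 83 + (-3 - 36)*(-137) = 83 - 39*(-137) = 83 + 5343 = 5426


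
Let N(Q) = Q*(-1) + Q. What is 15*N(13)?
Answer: 0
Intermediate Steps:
N(Q) = 0 (N(Q) = -Q + Q = 0)
15*N(13) = 15*0 = 0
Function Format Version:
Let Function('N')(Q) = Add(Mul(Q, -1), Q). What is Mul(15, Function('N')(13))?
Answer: 0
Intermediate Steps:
Function('N')(Q) = 0 (Function('N')(Q) = Add(Mul(-1, Q), Q) = 0)
Mul(15, Function('N')(13)) = Mul(15, 0) = 0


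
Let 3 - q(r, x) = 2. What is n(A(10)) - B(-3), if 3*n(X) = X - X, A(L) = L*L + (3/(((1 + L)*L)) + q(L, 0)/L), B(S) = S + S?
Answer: 6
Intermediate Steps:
q(r, x) = 1 (q(r, x) = 3 - 1*2 = 3 - 2 = 1)
B(S) = 2*S
A(L) = 1/L + L² + 3/(L*(1 + L)) (A(L) = L*L + (3/(((1 + L)*L)) + 1/L) = L² + (3/((L*(1 + L))) + 1/L) = L² + (3*(1/(L*(1 + L))) + 1/L) = L² + (3/(L*(1 + L)) + 1/L) = L² + (1/L + 3/(L*(1 + L))) = 1/L + L² + 3/(L*(1 + L)))
n(X) = 0 (n(X) = (X - X)/3 = (⅓)*0 = 0)
n(A(10)) - B(-3) = 0 - 2*(-3) = 0 - 1*(-6) = 0 + 6 = 6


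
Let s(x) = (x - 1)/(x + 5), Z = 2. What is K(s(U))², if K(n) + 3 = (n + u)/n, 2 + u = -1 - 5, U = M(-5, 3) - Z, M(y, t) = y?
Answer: 16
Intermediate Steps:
U = -7 (U = -5 - 1*2 = -5 - 2 = -7)
s(x) = (-1 + x)/(5 + x)
u = -8 (u = -2 + (-1 - 5) = -2 - 6 = -8)
K(n) = -3 + (-8 + n)/n (K(n) = -3 + (n - 8)/n = -3 + (-8 + n)/n)
K(s(U))² = (-2 - 8*(5 - 7)/(-1 - 7))² = (-2 - 8/(-8/(-2)))² = (-2 - 8/((-½*(-8))))² = (-2 - 8/4)² = (-2 - 8*¼)² = (-2 - 2)² = (-4)² = 16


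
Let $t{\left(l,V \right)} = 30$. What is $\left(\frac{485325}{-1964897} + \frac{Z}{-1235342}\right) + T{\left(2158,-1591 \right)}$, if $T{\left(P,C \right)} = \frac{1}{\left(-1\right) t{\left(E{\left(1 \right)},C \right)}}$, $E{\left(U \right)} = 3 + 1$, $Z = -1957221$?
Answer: $\frac{23739634915709}{18204898423305} \approx 1.304$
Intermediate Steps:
$E{\left(U \right)} = 4$
$T{\left(P,C \right)} = - \frac{1}{30}$ ($T{\left(P,C \right)} = \frac{1}{\left(-1\right) 30} = \frac{1}{-30} = - \frac{1}{30}$)
$\left(\frac{485325}{-1964897} + \frac{Z}{-1235342}\right) + T{\left(2158,-1591 \right)} = \left(\frac{485325}{-1964897} - \frac{1957221}{-1235342}\right) - \frac{1}{30} = \left(485325 \left(- \frac{1}{1964897}\right) - - \frac{1957221}{1235342}\right) - \frac{1}{30} = \left(- \frac{485325}{1964897} + \frac{1957221}{1235342}\right) - \frac{1}{30} = \frac{3246195315087}{2427319789774} - \frac{1}{30} = \frac{23739634915709}{18204898423305}$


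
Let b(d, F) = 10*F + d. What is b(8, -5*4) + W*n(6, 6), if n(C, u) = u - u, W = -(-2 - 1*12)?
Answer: -192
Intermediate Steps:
W = 14 (W = -(-2 - 12) = -1*(-14) = 14)
n(C, u) = 0
b(d, F) = d + 10*F
b(8, -5*4) + W*n(6, 6) = (8 + 10*(-5*4)) + 14*0 = (8 + 10*(-20)) + 0 = (8 - 200) + 0 = -192 + 0 = -192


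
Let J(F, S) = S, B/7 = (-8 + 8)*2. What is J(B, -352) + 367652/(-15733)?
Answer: -5905668/15733 ≈ -375.37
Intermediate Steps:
B = 0 (B = 7*((-8 + 8)*2) = 7*(0*2) = 7*0 = 0)
J(B, -352) + 367652/(-15733) = -352 + 367652/(-15733) = -352 + 367652*(-1/15733) = -352 - 367652/15733 = -5905668/15733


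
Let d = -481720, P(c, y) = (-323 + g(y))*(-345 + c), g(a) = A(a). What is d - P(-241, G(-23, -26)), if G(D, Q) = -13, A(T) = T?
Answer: -678616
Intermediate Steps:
g(a) = a
P(c, y) = (-345 + c)*(-323 + y) (P(c, y) = (-323 + y)*(-345 + c) = (-345 + c)*(-323 + y))
d - P(-241, G(-23, -26)) = -481720 - (111435 - 345*(-13) - 323*(-241) - 241*(-13)) = -481720 - (111435 + 4485 + 77843 + 3133) = -481720 - 1*196896 = -481720 - 196896 = -678616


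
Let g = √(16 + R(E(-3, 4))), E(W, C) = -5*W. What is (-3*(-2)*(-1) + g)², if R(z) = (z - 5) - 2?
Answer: 60 - 24*√6 ≈ 1.2122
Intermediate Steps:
R(z) = -7 + z (R(z) = (-5 + z) - 2 = -7 + z)
g = 2*√6 (g = √(16 + (-7 - 5*(-3))) = √(16 + (-7 + 15)) = √(16 + 8) = √24 = 2*√6 ≈ 4.8990)
(-3*(-2)*(-1) + g)² = (-3*(-2)*(-1) + 2*√6)² = (6*(-1) + 2*√6)² = (-6 + 2*√6)²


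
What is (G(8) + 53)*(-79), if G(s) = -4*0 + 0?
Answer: -4187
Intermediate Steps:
G(s) = 0 (G(s) = 0 + 0 = 0)
(G(8) + 53)*(-79) = (0 + 53)*(-79) = 53*(-79) = -4187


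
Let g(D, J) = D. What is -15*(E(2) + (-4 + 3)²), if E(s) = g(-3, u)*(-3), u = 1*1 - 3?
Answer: -150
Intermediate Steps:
u = -2 (u = 1 - 3 = -2)
E(s) = 9 (E(s) = -3*(-3) = 9)
-15*(E(2) + (-4 + 3)²) = -15*(9 + (-4 + 3)²) = -15*(9 + (-1)²) = -15*(9 + 1) = -15*10 = -150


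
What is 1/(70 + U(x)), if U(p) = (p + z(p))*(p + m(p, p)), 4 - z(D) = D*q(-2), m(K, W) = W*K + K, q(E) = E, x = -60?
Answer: -1/612410 ≈ -1.6329e-6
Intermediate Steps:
m(K, W) = K + K*W (m(K, W) = K*W + K = K + K*W)
z(D) = 4 + 2*D (z(D) = 4 - D*(-2) = 4 - (-2)*D = 4 + 2*D)
U(p) = (4 + 3*p)*(p + p*(1 + p)) (U(p) = (p + (4 + 2*p))*(p + p*(1 + p)) = (4 + 3*p)*(p + p*(1 + p)))
1/(70 + U(x)) = 1/(70 - 60*(8 + 3*(-60)² + 10*(-60))) = 1/(70 - 60*(8 + 3*3600 - 600)) = 1/(70 - 60*(8 + 10800 - 600)) = 1/(70 - 60*10208) = 1/(70 - 612480) = 1/(-612410) = -1/612410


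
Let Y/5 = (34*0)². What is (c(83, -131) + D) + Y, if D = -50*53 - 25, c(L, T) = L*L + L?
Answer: 4297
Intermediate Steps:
c(L, T) = L + L² (c(L, T) = L² + L = L + L²)
D = -2675 (D = -2650 - 25 = -2675)
Y = 0 (Y = 5*(34*0)² = 5*0² = 5*0 = 0)
(c(83, -131) + D) + Y = (83*(1 + 83) - 2675) + 0 = (83*84 - 2675) + 0 = (6972 - 2675) + 0 = 4297 + 0 = 4297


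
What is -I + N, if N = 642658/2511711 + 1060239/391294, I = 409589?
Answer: -402548299602263645/982817444034 ≈ -4.0959e+5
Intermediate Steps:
N = 2914482178381/982817444034 (N = 642658*(1/2511711) + 1060239*(1/391294) = 642658/2511711 + 1060239/391294 = 2914482178381/982817444034 ≈ 2.9654)
-I + N = -1*409589 + 2914482178381/982817444034 = -409589 + 2914482178381/982817444034 = -402548299602263645/982817444034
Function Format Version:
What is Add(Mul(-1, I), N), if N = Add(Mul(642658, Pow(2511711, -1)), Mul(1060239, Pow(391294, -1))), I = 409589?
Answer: Rational(-402548299602263645, 982817444034) ≈ -4.0959e+5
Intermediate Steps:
N = Rational(2914482178381, 982817444034) (N = Add(Mul(642658, Rational(1, 2511711)), Mul(1060239, Rational(1, 391294))) = Add(Rational(642658, 2511711), Rational(1060239, 391294)) = Rational(2914482178381, 982817444034) ≈ 2.9654)
Add(Mul(-1, I), N) = Add(Mul(-1, 409589), Rational(2914482178381, 982817444034)) = Add(-409589, Rational(2914482178381, 982817444034)) = Rational(-402548299602263645, 982817444034)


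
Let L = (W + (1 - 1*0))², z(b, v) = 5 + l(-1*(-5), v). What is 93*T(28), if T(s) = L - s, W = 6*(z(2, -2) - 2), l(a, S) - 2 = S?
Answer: 30969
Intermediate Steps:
l(a, S) = 2 + S
z(b, v) = 7 + v (z(b, v) = 5 + (2 + v) = 7 + v)
W = 18 (W = 6*((7 - 2) - 2) = 6*(5 - 2) = 6*3 = 18)
L = 361 (L = (18 + (1 - 1*0))² = (18 + (1 + 0))² = (18 + 1)² = 19² = 361)
T(s) = 361 - s
93*T(28) = 93*(361 - 1*28) = 93*(361 - 28) = 93*333 = 30969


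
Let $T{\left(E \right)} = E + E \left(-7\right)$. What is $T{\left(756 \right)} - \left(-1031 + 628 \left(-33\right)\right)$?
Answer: $17219$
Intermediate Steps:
$T{\left(E \right)} = - 6 E$ ($T{\left(E \right)} = E - 7 E = - 6 E$)
$T{\left(756 \right)} - \left(-1031 + 628 \left(-33\right)\right) = \left(-6\right) 756 - \left(-1031 + 628 \left(-33\right)\right) = -4536 - \left(-1031 - 20724\right) = -4536 - -21755 = -4536 + 21755 = 17219$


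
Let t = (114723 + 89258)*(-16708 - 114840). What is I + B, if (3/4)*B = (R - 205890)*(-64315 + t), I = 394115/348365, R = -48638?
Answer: 634473984945008160999/69673 ≈ 9.1064e+15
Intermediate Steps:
I = 78823/69673 (I = 394115*(1/348365) = 78823/69673 ≈ 1.1313)
t = -26833292588 (t = 203981*(-131548) = -26833292588)
B = 9106454221075712 (B = 4*((-48638 - 205890)*(-64315 - 26833292588))/3 = 4*(-254528*(-26833356903))/3 = (4/3)*6829840665806784 = 9106454221075712)
I + B = 78823/69673 + 9106454221075712 = 634473984945008160999/69673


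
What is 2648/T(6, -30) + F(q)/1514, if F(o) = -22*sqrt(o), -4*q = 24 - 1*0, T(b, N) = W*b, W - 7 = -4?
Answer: 1324/9 - 11*I*sqrt(6)/757 ≈ 147.11 - 0.035594*I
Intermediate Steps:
W = 3 (W = 7 - 4 = 3)
T(b, N) = 3*b
q = -6 (q = -(24 - 1*0)/4 = -(24 + 0)/4 = -1/4*24 = -6)
2648/T(6, -30) + F(q)/1514 = 2648/((3*6)) - 22*I*sqrt(6)/1514 = 2648/18 - 22*I*sqrt(6)*(1/1514) = 2648*(1/18) - 22*I*sqrt(6)*(1/1514) = 1324/9 - 11*I*sqrt(6)/757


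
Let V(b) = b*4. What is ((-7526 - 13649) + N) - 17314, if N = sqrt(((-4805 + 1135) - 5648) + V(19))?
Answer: -38489 + I*sqrt(9242) ≈ -38489.0 + 96.135*I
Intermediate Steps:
V(b) = 4*b
N = I*sqrt(9242) (N = sqrt(((-4805 + 1135) - 5648) + 4*19) = sqrt((-3670 - 5648) + 76) = sqrt(-9318 + 76) = sqrt(-9242) = I*sqrt(9242) ≈ 96.135*I)
((-7526 - 13649) + N) - 17314 = ((-7526 - 13649) + I*sqrt(9242)) - 17314 = (-21175 + I*sqrt(9242)) - 17314 = -38489 + I*sqrt(9242)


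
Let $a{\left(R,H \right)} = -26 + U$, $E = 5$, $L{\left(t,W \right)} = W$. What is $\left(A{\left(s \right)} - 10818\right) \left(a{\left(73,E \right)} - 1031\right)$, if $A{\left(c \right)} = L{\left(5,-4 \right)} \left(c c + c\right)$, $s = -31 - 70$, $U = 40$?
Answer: $52088706$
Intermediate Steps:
$a{\left(R,H \right)} = 14$ ($a{\left(R,H \right)} = -26 + 40 = 14$)
$s = -101$
$A{\left(c \right)} = - 4 c - 4 c^{2}$ ($A{\left(c \right)} = - 4 \left(c c + c\right) = - 4 \left(c^{2} + c\right) = - 4 \left(c + c^{2}\right) = - 4 c - 4 c^{2}$)
$\left(A{\left(s \right)} - 10818\right) \left(a{\left(73,E \right)} - 1031\right) = \left(\left(-4\right) \left(-101\right) \left(1 - 101\right) - 10818\right) \left(14 - 1031\right) = \left(\left(-4\right) \left(-101\right) \left(-100\right) - 10818\right) \left(-1017\right) = \left(-40400 - 10818\right) \left(-1017\right) = \left(-51218\right) \left(-1017\right) = 52088706$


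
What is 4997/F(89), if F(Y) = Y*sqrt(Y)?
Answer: 4997*sqrt(89)/7921 ≈ 5.9515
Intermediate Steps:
F(Y) = Y**(3/2)
4997/F(89) = 4997/(89**(3/2)) = 4997/((89*sqrt(89))) = 4997*(sqrt(89)/7921) = 4997*sqrt(89)/7921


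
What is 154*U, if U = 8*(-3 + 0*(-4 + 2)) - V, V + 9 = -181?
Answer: 25564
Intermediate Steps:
V = -190 (V = -9 - 181 = -190)
U = 166 (U = 8*(-3 + 0*(-4 + 2)) - 1*(-190) = 8*(-3 + 0*(-2)) + 190 = 8*(-3 + 0) + 190 = 8*(-3) + 190 = -24 + 190 = 166)
154*U = 154*166 = 25564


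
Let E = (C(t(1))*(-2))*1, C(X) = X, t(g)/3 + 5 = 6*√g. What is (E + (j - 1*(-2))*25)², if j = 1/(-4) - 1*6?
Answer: 201601/16 ≈ 12600.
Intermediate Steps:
t(g) = -15 + 18*√g (t(g) = -15 + 3*(6*√g) = -15 + 18*√g)
j = -25/4 (j = -¼ - 6 = -25/4 ≈ -6.2500)
E = -6 (E = ((-15 + 18*√1)*(-2))*1 = ((-15 + 18*1)*(-2))*1 = ((-15 + 18)*(-2))*1 = (3*(-2))*1 = -6*1 = -6)
(E + (j - 1*(-2))*25)² = (-6 + (-25/4 - 1*(-2))*25)² = (-6 + (-25/4 + 2)*25)² = (-6 - 17/4*25)² = (-6 - 425/4)² = (-449/4)² = 201601/16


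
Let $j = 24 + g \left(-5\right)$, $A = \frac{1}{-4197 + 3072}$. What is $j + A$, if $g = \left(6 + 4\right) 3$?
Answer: $- \frac{141751}{1125} \approx -126.0$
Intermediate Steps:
$g = 30$ ($g = 10 \cdot 3 = 30$)
$A = - \frac{1}{1125}$ ($A = \frac{1}{-1125} = - \frac{1}{1125} \approx -0.00088889$)
$j = -126$ ($j = 24 + 30 \left(-5\right) = 24 - 150 = -126$)
$j + A = -126 - \frac{1}{1125} = - \frac{141751}{1125}$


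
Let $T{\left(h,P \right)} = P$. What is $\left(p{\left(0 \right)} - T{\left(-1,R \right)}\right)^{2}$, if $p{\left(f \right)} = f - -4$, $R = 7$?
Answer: $9$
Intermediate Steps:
$p{\left(f \right)} = 4 + f$ ($p{\left(f \right)} = f + 4 = 4 + f$)
$\left(p{\left(0 \right)} - T{\left(-1,R \right)}\right)^{2} = \left(\left(4 + 0\right) - 7\right)^{2} = \left(4 - 7\right)^{2} = \left(-3\right)^{2} = 9$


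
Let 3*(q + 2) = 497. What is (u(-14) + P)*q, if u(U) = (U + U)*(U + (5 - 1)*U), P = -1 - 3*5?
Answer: 318168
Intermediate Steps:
P = -16 (P = -1 - 15 = -16)
q = 491/3 (q = -2 + (⅓)*497 = -2 + 497/3 = 491/3 ≈ 163.67)
u(U) = 10*U² (u(U) = (2*U)*(U + 4*U) = (2*U)*(5*U) = 10*U²)
(u(-14) + P)*q = (10*(-14)² - 16)*(491/3) = (10*196 - 16)*(491/3) = (1960 - 16)*(491/3) = 1944*(491/3) = 318168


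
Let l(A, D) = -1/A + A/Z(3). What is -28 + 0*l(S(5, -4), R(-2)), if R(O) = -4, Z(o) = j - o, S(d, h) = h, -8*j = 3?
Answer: -28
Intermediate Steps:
j = -3/8 (j = -⅛*3 = -3/8 ≈ -0.37500)
Z(o) = -3/8 - o
l(A, D) = -1/A - 8*A/27 (l(A, D) = -1/A + A/(-3/8 - 1*3) = -1/A + A/(-3/8 - 3) = -1/A + A/(-27/8) = -1/A + A*(-8/27) = -1/A - 8*A/27)
-28 + 0*l(S(5, -4), R(-2)) = -28 + 0*(-1/(-4) - 8/27*(-4)) = -28 + 0*(-1*(-¼) + 32/27) = -28 + 0*(¼ + 32/27) = -28 + 0*(155/108) = -28 + 0 = -28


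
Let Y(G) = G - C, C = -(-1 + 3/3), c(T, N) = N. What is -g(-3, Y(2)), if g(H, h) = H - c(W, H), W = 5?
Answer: 0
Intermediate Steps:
C = 0 (C = -(-1 + 3*(⅓)) = -(-1 + 1) = -1*0 = 0)
Y(G) = G (Y(G) = G - 1*0 = G + 0 = G)
g(H, h) = 0 (g(H, h) = H - H = 0)
-g(-3, Y(2)) = -1*0 = 0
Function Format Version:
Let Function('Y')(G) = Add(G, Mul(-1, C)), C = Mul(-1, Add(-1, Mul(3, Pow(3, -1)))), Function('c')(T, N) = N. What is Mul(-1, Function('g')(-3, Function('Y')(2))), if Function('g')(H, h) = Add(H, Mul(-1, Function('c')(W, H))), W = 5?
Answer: 0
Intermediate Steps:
C = 0 (C = Mul(-1, Add(-1, Mul(3, Rational(1, 3)))) = Mul(-1, Add(-1, 1)) = Mul(-1, 0) = 0)
Function('Y')(G) = G (Function('Y')(G) = Add(G, Mul(-1, 0)) = Add(G, 0) = G)
Function('g')(H, h) = 0 (Function('g')(H, h) = Add(H, Mul(-1, H)) = 0)
Mul(-1, Function('g')(-3, Function('Y')(2))) = Mul(-1, 0) = 0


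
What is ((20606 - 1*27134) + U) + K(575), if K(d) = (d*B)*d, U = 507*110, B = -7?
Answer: -2265133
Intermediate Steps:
U = 55770
K(d) = -7*d² (K(d) = (d*(-7))*d = (-7*d)*d = -7*d²)
((20606 - 1*27134) + U) + K(575) = ((20606 - 1*27134) + 55770) - 7*575² = ((20606 - 27134) + 55770) - 7*330625 = (-6528 + 55770) - 2314375 = 49242 - 2314375 = -2265133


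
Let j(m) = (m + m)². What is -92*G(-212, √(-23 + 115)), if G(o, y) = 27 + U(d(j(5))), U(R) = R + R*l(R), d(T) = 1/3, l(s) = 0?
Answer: -7544/3 ≈ -2514.7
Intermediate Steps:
j(m) = 4*m² (j(m) = (2*m)² = 4*m²)
d(T) = ⅓
U(R) = R (U(R) = R + R*0 = R + 0 = R)
G(o, y) = 82/3 (G(o, y) = 27 + ⅓ = 82/3)
-92*G(-212, √(-23 + 115)) = -92*82/3 = -7544/3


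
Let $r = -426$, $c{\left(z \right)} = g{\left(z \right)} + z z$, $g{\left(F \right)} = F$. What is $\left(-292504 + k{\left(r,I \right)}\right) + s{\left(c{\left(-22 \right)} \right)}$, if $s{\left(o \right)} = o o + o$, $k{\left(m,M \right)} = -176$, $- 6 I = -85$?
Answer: $-78774$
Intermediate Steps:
$c{\left(z \right)} = z + z^{2}$ ($c{\left(z \right)} = z + z z = z + z^{2}$)
$I = \frac{85}{6}$ ($I = \left(- \frac{1}{6}\right) \left(-85\right) = \frac{85}{6} \approx 14.167$)
$s{\left(o \right)} = o + o^{2}$ ($s{\left(o \right)} = o^{2} + o = o + o^{2}$)
$\left(-292504 + k{\left(r,I \right)}\right) + s{\left(c{\left(-22 \right)} \right)} = \left(-292504 - 176\right) + - 22 \left(1 - 22\right) \left(1 - 22 \left(1 - 22\right)\right) = -292680 + \left(-22\right) \left(-21\right) \left(1 - -462\right) = -292680 + 462 \left(1 + 462\right) = -292680 + 462 \cdot 463 = -292680 + 213906 = -78774$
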